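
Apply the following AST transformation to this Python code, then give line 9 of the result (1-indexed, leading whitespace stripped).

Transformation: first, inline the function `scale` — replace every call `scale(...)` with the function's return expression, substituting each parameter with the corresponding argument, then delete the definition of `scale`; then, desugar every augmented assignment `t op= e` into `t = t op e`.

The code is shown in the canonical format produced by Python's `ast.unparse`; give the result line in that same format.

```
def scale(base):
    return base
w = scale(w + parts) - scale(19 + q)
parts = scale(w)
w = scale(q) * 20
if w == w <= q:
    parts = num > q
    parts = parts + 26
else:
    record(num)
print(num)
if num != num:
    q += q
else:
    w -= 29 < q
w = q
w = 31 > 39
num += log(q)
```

Transformed code:
w = w + parts - (19 + q)
parts = w
w = q * 20
if w == w <= q:
    parts = num > q
    parts = parts + 26
else:
    record(num)
print(num)
if num != num:
    q = q + q
else:
    w = w - (29 < q)
w = q
w = 31 > 39
num = num + log(q)

print(num)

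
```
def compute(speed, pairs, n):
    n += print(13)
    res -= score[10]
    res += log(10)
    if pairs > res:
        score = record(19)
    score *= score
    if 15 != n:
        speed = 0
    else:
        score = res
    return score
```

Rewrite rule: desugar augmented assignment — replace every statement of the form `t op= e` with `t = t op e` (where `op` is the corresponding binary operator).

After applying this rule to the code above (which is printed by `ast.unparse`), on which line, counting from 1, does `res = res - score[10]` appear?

3

Transformed code:
def compute(speed, pairs, n):
    n = n + print(13)
    res = res - score[10]
    res = res + log(10)
    if pairs > res:
        score = record(19)
    score = score * score
    if 15 != n:
        speed = 0
    else:
        score = res
    return score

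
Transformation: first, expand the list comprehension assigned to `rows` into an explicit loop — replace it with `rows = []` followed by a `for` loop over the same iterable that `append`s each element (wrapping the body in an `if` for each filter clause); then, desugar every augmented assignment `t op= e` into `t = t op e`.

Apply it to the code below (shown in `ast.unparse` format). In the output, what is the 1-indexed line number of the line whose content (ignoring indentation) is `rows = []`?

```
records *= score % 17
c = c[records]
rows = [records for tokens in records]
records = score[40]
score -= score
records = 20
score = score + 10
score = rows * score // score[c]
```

Transformed code:
records = records * (score % 17)
c = c[records]
rows = []
for tokens in records:
    rows.append(records)
records = score[40]
score = score - score
records = 20
score = score + 10
score = rows * score // score[c]

3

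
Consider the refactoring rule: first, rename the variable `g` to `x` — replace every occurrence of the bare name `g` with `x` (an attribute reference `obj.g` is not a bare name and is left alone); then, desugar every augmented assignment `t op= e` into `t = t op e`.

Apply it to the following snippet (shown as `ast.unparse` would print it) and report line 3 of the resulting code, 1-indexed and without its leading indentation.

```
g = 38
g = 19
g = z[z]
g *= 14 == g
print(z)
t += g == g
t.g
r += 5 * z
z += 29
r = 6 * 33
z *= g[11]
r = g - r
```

Transformed code:
x = 38
x = 19
x = z[z]
x = x * (14 == x)
print(z)
t = t + (x == x)
t.g
r = r + 5 * z
z = z + 29
r = 6 * 33
z = z * x[11]
r = x - r

x = z[z]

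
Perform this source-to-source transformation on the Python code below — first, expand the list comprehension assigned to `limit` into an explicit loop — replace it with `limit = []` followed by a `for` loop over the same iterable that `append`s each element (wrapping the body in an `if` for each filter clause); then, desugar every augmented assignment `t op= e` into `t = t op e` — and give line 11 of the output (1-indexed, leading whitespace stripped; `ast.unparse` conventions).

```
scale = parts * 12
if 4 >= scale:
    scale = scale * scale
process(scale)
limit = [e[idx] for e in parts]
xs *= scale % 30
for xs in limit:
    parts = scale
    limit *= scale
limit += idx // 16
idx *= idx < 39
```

Transformed code:
scale = parts * 12
if 4 >= scale:
    scale = scale * scale
process(scale)
limit = []
for e in parts:
    limit.append(e[idx])
xs = xs * (scale % 30)
for xs in limit:
    parts = scale
    limit = limit * scale
limit = limit + idx // 16
idx = idx * (idx < 39)

limit = limit * scale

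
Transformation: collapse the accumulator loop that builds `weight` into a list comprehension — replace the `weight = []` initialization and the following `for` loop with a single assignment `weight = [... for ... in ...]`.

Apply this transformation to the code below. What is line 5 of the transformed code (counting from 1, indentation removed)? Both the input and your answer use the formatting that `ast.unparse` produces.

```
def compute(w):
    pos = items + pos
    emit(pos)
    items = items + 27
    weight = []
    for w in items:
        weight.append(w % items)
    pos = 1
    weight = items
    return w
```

weight = [w % items for w in items]

Transformed code:
def compute(w):
    pos = items + pos
    emit(pos)
    items = items + 27
    weight = [w % items for w in items]
    pos = 1
    weight = items
    return w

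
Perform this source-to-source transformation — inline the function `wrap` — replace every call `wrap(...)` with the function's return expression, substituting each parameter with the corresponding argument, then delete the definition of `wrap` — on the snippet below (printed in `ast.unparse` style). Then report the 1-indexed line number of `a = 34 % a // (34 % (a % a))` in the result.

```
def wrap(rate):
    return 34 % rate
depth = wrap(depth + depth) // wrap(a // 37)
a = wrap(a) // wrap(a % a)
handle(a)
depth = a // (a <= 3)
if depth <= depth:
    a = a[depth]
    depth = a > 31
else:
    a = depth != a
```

Transformed code:
depth = 34 % (depth + depth) // (34 % (a // 37))
a = 34 % a // (34 % (a % a))
handle(a)
depth = a // (a <= 3)
if depth <= depth:
    a = a[depth]
    depth = a > 31
else:
    a = depth != a

2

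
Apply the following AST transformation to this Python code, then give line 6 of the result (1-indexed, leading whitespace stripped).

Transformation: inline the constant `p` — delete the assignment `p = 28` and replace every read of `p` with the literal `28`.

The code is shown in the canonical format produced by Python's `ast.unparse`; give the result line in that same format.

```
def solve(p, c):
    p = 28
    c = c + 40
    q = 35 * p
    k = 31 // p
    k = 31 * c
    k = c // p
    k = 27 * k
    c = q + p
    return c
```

k = c // 28

Transformed code:
def solve(p, c):
    c = c + 40
    q = 35 * 28
    k = 31 // 28
    k = 31 * c
    k = c // 28
    k = 27 * k
    c = q + 28
    return c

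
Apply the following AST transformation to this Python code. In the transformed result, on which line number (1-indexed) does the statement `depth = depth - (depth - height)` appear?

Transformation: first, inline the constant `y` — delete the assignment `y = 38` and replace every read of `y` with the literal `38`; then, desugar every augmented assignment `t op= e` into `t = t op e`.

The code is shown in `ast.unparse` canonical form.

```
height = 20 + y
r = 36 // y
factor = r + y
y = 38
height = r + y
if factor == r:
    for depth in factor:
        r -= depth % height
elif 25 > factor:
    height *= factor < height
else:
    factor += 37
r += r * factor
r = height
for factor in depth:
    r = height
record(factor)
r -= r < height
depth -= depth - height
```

Transformed code:
height = 20 + 38
r = 36 // 38
factor = r + 38
height = r + 38
if factor == r:
    for depth in factor:
        r = r - depth % height
elif 25 > factor:
    height = height * (factor < height)
else:
    factor = factor + 37
r = r + r * factor
r = height
for factor in depth:
    r = height
record(factor)
r = r - (r < height)
depth = depth - (depth - height)

18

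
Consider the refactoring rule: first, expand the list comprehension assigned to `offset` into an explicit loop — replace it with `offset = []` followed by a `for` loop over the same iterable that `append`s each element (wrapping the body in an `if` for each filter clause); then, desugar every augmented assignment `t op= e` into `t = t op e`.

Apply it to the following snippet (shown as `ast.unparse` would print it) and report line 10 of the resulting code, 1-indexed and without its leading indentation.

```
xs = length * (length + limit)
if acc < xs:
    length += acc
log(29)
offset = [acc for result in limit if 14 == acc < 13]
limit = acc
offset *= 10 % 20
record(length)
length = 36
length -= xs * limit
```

Transformed code:
xs = length * (length + limit)
if acc < xs:
    length = length + acc
log(29)
offset = []
for result in limit:
    if 14 == acc < 13:
        offset.append(acc)
limit = acc
offset = offset * (10 % 20)
record(length)
length = 36
length = length - xs * limit

offset = offset * (10 % 20)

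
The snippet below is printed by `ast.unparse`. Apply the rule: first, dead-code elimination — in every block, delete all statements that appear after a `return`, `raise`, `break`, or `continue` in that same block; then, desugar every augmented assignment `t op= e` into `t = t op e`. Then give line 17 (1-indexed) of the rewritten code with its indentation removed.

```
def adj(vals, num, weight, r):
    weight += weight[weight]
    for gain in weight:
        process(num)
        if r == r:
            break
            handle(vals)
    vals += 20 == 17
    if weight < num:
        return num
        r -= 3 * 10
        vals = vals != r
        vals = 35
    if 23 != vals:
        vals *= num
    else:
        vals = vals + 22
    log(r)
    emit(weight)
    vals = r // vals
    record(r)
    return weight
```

record(r)

Transformed code:
def adj(vals, num, weight, r):
    weight = weight + weight[weight]
    for gain in weight:
        process(num)
        if r == r:
            break
    vals = vals + (20 == 17)
    if weight < num:
        return num
    if 23 != vals:
        vals = vals * num
    else:
        vals = vals + 22
    log(r)
    emit(weight)
    vals = r // vals
    record(r)
    return weight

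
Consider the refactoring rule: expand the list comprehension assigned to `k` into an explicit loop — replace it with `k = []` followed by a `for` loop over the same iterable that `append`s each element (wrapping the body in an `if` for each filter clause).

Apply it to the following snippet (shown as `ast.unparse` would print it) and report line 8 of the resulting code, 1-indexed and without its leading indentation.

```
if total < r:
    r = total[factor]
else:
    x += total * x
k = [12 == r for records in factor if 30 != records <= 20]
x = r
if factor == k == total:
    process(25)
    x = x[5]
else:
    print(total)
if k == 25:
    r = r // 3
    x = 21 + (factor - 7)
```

Transformed code:
if total < r:
    r = total[factor]
else:
    x += total * x
k = []
for records in factor:
    if 30 != records <= 20:
        k.append(12 == r)
x = r
if factor == k == total:
    process(25)
    x = x[5]
else:
    print(total)
if k == 25:
    r = r // 3
    x = 21 + (factor - 7)

k.append(12 == r)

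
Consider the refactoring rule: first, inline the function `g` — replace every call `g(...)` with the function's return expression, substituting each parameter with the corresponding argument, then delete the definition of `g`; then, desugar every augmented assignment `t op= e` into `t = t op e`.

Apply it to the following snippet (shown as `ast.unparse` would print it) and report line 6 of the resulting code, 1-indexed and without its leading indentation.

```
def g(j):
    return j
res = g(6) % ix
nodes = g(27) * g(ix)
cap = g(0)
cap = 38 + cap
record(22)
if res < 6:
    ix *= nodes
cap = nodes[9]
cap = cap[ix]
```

Transformed code:
res = 6 % ix
nodes = 27 * ix
cap = 0
cap = 38 + cap
record(22)
if res < 6:
    ix = ix * nodes
cap = nodes[9]
cap = cap[ix]

if res < 6:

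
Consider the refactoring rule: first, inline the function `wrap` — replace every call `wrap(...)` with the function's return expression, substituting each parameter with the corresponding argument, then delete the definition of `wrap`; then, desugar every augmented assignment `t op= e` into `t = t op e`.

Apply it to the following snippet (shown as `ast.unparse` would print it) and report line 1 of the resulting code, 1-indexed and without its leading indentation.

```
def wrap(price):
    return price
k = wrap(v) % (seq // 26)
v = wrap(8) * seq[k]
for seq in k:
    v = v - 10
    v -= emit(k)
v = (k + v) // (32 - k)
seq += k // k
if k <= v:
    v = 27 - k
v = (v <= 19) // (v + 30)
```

Transformed code:
k = v % (seq // 26)
v = 8 * seq[k]
for seq in k:
    v = v - 10
    v = v - emit(k)
v = (k + v) // (32 - k)
seq = seq + k // k
if k <= v:
    v = 27 - k
v = (v <= 19) // (v + 30)

k = v % (seq // 26)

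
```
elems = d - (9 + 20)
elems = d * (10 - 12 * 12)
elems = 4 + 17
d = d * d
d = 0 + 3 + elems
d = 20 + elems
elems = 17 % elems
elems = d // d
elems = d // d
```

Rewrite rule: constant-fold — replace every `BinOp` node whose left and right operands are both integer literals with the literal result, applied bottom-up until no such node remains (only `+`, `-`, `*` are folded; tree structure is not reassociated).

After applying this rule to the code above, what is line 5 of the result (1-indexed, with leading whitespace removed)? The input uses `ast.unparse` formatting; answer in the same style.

d = 3 + elems

Transformed code:
elems = d - 29
elems = d * -134
elems = 21
d = d * d
d = 3 + elems
d = 20 + elems
elems = 17 % elems
elems = d // d
elems = d // d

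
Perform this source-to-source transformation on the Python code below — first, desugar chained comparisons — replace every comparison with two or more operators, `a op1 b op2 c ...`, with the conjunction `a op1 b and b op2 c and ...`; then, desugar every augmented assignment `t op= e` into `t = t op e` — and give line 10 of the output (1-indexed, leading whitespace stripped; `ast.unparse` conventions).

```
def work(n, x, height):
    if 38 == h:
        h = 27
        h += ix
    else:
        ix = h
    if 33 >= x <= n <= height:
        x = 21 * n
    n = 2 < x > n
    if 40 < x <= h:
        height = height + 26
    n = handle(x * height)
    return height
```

Transformed code:
def work(n, x, height):
    if 38 == h:
        h = 27
        h = h + ix
    else:
        ix = h
    if 33 >= x and x <= n and (n <= height):
        x = 21 * n
    n = 2 < x and x > n
    if 40 < x and x <= h:
        height = height + 26
    n = handle(x * height)
    return height

if 40 < x and x <= h:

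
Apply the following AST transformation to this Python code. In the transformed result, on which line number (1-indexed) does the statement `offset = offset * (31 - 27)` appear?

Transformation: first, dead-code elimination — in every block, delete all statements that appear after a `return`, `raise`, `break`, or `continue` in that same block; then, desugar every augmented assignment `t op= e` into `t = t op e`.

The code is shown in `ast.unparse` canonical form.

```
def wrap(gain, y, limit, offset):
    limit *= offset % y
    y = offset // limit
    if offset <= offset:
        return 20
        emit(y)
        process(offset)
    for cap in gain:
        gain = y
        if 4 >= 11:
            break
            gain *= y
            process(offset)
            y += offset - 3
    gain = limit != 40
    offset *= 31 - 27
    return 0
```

11

Transformed code:
def wrap(gain, y, limit, offset):
    limit = limit * (offset % y)
    y = offset // limit
    if offset <= offset:
        return 20
    for cap in gain:
        gain = y
        if 4 >= 11:
            break
    gain = limit != 40
    offset = offset * (31 - 27)
    return 0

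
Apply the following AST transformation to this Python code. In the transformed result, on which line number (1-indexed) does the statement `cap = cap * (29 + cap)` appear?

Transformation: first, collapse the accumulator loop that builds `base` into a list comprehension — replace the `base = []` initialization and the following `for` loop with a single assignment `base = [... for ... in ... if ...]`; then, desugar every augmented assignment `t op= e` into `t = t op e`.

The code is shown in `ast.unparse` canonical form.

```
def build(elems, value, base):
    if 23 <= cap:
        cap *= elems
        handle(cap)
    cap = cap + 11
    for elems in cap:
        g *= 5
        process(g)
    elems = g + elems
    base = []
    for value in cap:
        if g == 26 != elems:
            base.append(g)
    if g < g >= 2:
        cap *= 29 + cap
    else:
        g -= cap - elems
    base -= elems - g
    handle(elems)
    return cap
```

12

Transformed code:
def build(elems, value, base):
    if 23 <= cap:
        cap = cap * elems
        handle(cap)
    cap = cap + 11
    for elems in cap:
        g = g * 5
        process(g)
    elems = g + elems
    base = [g for value in cap if g == 26 != elems]
    if g < g >= 2:
        cap = cap * (29 + cap)
    else:
        g = g - (cap - elems)
    base = base - (elems - g)
    handle(elems)
    return cap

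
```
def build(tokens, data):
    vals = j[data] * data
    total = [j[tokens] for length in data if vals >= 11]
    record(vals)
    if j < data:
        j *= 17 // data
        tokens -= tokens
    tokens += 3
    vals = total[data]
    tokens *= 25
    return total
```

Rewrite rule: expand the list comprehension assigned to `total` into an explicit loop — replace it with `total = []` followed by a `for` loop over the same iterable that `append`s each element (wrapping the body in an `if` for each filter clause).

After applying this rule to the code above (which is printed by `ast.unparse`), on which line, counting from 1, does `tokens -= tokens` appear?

Transformed code:
def build(tokens, data):
    vals = j[data] * data
    total = []
    for length in data:
        if vals >= 11:
            total.append(j[tokens])
    record(vals)
    if j < data:
        j *= 17 // data
        tokens -= tokens
    tokens += 3
    vals = total[data]
    tokens *= 25
    return total

10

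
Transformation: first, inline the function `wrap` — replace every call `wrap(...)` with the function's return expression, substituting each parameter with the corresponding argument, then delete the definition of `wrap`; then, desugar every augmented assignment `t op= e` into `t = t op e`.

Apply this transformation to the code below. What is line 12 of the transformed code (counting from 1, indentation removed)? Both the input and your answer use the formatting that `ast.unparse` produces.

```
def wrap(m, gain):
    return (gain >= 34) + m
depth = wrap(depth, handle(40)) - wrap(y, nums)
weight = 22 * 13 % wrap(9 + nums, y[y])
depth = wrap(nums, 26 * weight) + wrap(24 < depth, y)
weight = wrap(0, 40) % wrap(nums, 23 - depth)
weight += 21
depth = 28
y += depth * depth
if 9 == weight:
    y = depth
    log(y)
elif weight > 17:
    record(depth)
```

record(depth)

Transformed code:
depth = (handle(40) >= 34) + depth - ((nums >= 34) + y)
weight = 22 * 13 % ((y[y] >= 34) + (9 + nums))
depth = (26 * weight >= 34) + nums + ((y >= 34) + (24 < depth))
weight = ((40 >= 34) + 0) % ((23 - depth >= 34) + nums)
weight = weight + 21
depth = 28
y = y + depth * depth
if 9 == weight:
    y = depth
    log(y)
elif weight > 17:
    record(depth)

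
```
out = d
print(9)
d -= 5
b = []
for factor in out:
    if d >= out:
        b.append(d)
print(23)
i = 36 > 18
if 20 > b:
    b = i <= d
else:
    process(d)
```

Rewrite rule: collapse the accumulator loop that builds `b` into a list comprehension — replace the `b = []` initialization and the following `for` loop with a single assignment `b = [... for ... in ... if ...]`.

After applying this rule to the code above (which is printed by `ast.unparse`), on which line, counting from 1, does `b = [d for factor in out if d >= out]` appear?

Transformed code:
out = d
print(9)
d -= 5
b = [d for factor in out if d >= out]
print(23)
i = 36 > 18
if 20 > b:
    b = i <= d
else:
    process(d)

4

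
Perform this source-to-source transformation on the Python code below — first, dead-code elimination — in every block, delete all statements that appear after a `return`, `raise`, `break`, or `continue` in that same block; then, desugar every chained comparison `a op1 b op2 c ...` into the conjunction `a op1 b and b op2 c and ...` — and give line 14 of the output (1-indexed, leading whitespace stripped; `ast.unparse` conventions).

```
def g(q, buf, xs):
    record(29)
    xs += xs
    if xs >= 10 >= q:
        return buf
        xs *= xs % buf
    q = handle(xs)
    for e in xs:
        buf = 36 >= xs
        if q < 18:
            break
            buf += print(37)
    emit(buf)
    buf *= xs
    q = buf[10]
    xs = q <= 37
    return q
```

xs = q <= 37

Transformed code:
def g(q, buf, xs):
    record(29)
    xs += xs
    if xs >= 10 and 10 >= q:
        return buf
    q = handle(xs)
    for e in xs:
        buf = 36 >= xs
        if q < 18:
            break
    emit(buf)
    buf *= xs
    q = buf[10]
    xs = q <= 37
    return q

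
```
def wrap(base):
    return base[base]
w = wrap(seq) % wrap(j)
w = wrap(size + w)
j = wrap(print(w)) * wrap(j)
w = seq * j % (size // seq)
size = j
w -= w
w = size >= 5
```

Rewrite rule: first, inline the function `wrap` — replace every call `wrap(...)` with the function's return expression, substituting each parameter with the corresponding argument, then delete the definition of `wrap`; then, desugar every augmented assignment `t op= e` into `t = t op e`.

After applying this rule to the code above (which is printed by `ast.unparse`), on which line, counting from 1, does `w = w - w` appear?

6

Transformed code:
w = seq[seq] % j[j]
w = (size + w)[size + w]
j = print(w)[print(w)] * j[j]
w = seq * j % (size // seq)
size = j
w = w - w
w = size >= 5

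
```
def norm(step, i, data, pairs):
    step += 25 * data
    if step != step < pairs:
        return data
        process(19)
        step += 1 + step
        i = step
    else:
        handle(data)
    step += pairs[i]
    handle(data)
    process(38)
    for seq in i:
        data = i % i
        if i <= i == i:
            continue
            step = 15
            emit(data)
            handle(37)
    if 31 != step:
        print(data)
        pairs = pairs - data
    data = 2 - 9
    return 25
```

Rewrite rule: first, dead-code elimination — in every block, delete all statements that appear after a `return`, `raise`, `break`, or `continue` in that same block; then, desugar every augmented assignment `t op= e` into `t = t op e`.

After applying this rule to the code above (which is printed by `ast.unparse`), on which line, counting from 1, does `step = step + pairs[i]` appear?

7

Transformed code:
def norm(step, i, data, pairs):
    step = step + 25 * data
    if step != step < pairs:
        return data
    else:
        handle(data)
    step = step + pairs[i]
    handle(data)
    process(38)
    for seq in i:
        data = i % i
        if i <= i == i:
            continue
    if 31 != step:
        print(data)
        pairs = pairs - data
    data = 2 - 9
    return 25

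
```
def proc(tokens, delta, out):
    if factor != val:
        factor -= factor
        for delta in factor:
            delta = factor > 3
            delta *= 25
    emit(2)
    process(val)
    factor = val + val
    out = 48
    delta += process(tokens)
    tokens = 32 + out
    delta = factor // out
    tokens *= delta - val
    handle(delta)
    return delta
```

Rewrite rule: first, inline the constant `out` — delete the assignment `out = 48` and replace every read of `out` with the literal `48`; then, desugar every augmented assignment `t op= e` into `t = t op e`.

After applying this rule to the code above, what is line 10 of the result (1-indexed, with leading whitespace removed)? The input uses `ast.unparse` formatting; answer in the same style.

Transformed code:
def proc(tokens, delta, out):
    if factor != val:
        factor = factor - factor
        for delta in factor:
            delta = factor > 3
            delta = delta * 25
    emit(2)
    process(val)
    factor = val + val
    delta = delta + process(tokens)
    tokens = 32 + 48
    delta = factor // 48
    tokens = tokens * (delta - val)
    handle(delta)
    return delta

delta = delta + process(tokens)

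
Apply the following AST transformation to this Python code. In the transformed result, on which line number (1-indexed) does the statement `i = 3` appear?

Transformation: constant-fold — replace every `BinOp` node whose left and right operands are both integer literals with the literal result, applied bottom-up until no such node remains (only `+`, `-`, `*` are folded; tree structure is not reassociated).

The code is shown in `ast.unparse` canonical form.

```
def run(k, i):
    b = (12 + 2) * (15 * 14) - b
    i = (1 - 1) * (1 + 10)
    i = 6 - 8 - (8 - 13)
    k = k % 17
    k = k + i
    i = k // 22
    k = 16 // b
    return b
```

Transformed code:
def run(k, i):
    b = 2940 - b
    i = 0
    i = 3
    k = k % 17
    k = k + i
    i = k // 22
    k = 16 // b
    return b

4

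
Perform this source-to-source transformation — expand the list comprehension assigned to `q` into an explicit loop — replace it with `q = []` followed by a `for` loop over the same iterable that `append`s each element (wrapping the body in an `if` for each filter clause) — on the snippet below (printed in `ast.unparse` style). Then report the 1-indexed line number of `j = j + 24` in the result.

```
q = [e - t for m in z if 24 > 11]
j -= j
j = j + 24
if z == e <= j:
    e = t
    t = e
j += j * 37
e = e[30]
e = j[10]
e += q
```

Transformed code:
q = []
for m in z:
    if 24 > 11:
        q.append(e - t)
j -= j
j = j + 24
if z == e <= j:
    e = t
    t = e
j += j * 37
e = e[30]
e = j[10]
e += q

6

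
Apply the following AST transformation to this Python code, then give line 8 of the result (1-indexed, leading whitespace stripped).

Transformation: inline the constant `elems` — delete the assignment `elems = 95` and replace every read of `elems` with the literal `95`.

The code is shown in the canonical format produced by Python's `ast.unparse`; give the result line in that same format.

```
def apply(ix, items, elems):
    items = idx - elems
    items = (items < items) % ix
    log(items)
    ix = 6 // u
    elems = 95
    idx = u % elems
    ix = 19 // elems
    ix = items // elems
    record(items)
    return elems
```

Transformed code:
def apply(ix, items, elems):
    items = idx - 95
    items = (items < items) % ix
    log(items)
    ix = 6 // u
    idx = u % 95
    ix = 19 // 95
    ix = items // 95
    record(items)
    return 95

ix = items // 95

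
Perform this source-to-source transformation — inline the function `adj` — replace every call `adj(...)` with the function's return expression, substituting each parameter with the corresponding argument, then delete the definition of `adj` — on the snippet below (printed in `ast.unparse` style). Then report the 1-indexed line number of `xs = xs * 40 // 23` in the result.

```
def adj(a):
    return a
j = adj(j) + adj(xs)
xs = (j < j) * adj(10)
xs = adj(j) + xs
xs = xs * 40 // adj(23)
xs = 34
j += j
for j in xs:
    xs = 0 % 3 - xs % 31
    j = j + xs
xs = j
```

Transformed code:
j = j + xs
xs = (j < j) * 10
xs = j + xs
xs = xs * 40 // 23
xs = 34
j += j
for j in xs:
    xs = 0 % 3 - xs % 31
    j = j + xs
xs = j

4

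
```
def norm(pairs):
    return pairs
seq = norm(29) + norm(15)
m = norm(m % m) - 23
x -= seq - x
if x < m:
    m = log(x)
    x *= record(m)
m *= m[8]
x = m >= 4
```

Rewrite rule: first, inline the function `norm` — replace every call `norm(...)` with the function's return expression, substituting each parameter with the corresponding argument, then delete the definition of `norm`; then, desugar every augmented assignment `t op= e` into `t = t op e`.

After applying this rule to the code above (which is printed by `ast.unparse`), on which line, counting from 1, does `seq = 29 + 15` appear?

Transformed code:
seq = 29 + 15
m = m % m - 23
x = x - (seq - x)
if x < m:
    m = log(x)
    x = x * record(m)
m = m * m[8]
x = m >= 4

1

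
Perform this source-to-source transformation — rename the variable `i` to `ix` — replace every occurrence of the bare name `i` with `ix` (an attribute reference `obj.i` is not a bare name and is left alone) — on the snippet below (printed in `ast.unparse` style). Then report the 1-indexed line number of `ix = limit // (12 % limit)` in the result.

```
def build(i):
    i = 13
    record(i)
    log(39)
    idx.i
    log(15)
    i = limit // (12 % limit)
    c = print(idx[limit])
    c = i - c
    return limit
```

7

Transformed code:
def build(ix):
    ix = 13
    record(ix)
    log(39)
    idx.i
    log(15)
    ix = limit // (12 % limit)
    c = print(idx[limit])
    c = ix - c
    return limit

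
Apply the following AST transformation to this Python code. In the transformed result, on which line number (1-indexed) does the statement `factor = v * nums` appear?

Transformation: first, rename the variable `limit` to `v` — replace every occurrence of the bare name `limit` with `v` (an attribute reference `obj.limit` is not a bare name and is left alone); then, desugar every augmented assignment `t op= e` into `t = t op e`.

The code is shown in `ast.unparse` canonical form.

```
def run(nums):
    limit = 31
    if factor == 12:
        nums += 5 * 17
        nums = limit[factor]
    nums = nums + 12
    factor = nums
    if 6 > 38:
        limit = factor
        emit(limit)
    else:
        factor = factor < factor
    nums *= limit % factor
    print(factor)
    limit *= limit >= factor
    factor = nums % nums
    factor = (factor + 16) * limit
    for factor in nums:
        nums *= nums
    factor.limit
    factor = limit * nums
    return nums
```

21

Transformed code:
def run(nums):
    v = 31
    if factor == 12:
        nums = nums + 5 * 17
        nums = v[factor]
    nums = nums + 12
    factor = nums
    if 6 > 38:
        v = factor
        emit(v)
    else:
        factor = factor < factor
    nums = nums * (v % factor)
    print(factor)
    v = v * (v >= factor)
    factor = nums % nums
    factor = (factor + 16) * v
    for factor in nums:
        nums = nums * nums
    factor.limit
    factor = v * nums
    return nums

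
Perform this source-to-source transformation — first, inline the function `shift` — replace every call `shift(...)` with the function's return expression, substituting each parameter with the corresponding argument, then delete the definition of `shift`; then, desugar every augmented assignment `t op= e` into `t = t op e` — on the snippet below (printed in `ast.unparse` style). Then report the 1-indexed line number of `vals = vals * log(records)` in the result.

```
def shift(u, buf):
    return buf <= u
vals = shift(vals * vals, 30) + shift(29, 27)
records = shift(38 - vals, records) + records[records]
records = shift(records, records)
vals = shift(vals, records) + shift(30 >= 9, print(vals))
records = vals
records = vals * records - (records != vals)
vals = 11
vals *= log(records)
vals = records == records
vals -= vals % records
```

8

Transformed code:
vals = (30 <= vals * vals) + (27 <= 29)
records = (records <= 38 - vals) + records[records]
records = records <= records
vals = (records <= vals) + (print(vals) <= (30 >= 9))
records = vals
records = vals * records - (records != vals)
vals = 11
vals = vals * log(records)
vals = records == records
vals = vals - vals % records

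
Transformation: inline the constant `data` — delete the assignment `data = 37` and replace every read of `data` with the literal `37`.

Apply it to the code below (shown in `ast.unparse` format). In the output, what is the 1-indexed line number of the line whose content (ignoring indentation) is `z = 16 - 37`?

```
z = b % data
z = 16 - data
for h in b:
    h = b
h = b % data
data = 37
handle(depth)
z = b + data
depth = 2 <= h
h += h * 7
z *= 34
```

Transformed code:
z = b % 37
z = 16 - 37
for h in b:
    h = b
h = b % 37
handle(depth)
z = b + 37
depth = 2 <= h
h += h * 7
z *= 34

2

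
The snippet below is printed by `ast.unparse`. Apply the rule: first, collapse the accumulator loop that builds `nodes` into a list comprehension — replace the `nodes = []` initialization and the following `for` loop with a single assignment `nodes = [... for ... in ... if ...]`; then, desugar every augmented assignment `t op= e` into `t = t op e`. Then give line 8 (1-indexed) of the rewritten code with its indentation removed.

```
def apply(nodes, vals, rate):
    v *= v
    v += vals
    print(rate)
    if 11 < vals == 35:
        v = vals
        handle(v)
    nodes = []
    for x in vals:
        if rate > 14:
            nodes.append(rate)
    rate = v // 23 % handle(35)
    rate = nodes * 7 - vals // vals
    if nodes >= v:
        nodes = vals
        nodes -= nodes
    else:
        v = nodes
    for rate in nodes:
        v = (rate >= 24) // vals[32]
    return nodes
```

Transformed code:
def apply(nodes, vals, rate):
    v = v * v
    v = v + vals
    print(rate)
    if 11 < vals == 35:
        v = vals
        handle(v)
    nodes = [rate for x in vals if rate > 14]
    rate = v // 23 % handle(35)
    rate = nodes * 7 - vals // vals
    if nodes >= v:
        nodes = vals
        nodes = nodes - nodes
    else:
        v = nodes
    for rate in nodes:
        v = (rate >= 24) // vals[32]
    return nodes

nodes = [rate for x in vals if rate > 14]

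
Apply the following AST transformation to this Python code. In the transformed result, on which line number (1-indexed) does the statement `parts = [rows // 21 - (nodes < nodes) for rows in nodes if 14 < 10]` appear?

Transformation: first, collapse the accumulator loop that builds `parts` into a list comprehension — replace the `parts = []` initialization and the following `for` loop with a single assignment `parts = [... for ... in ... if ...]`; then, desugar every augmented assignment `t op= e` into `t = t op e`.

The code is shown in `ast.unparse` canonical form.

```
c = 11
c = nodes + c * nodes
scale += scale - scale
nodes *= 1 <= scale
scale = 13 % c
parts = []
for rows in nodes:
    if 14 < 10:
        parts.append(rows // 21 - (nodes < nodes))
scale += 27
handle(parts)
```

6

Transformed code:
c = 11
c = nodes + c * nodes
scale = scale + (scale - scale)
nodes = nodes * (1 <= scale)
scale = 13 % c
parts = [rows // 21 - (nodes < nodes) for rows in nodes if 14 < 10]
scale = scale + 27
handle(parts)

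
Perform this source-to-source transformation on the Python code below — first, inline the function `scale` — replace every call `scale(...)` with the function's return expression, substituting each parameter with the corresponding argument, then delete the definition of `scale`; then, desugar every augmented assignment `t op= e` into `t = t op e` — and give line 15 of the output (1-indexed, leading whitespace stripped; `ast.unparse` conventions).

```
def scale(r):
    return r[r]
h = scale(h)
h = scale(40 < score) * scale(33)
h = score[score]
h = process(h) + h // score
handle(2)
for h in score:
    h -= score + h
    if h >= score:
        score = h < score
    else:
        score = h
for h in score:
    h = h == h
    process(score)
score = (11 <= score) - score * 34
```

Transformed code:
h = h[h]
h = (40 < score)[40 < score] * 33[33]
h = score[score]
h = process(h) + h // score
handle(2)
for h in score:
    h = h - (score + h)
    if h >= score:
        score = h < score
    else:
        score = h
for h in score:
    h = h == h
    process(score)
score = (11 <= score) - score * 34

score = (11 <= score) - score * 34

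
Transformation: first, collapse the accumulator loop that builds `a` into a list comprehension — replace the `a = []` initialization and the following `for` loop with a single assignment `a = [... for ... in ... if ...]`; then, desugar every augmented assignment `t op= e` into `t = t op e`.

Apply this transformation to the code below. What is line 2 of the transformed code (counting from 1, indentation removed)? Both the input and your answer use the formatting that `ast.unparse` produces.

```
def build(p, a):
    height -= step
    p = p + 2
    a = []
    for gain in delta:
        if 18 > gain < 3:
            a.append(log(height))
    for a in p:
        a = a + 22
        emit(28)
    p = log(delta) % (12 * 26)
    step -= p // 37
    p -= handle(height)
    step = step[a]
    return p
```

Transformed code:
def build(p, a):
    height = height - step
    p = p + 2
    a = [log(height) for gain in delta if 18 > gain < 3]
    for a in p:
        a = a + 22
        emit(28)
    p = log(delta) % (12 * 26)
    step = step - p // 37
    p = p - handle(height)
    step = step[a]
    return p

height = height - step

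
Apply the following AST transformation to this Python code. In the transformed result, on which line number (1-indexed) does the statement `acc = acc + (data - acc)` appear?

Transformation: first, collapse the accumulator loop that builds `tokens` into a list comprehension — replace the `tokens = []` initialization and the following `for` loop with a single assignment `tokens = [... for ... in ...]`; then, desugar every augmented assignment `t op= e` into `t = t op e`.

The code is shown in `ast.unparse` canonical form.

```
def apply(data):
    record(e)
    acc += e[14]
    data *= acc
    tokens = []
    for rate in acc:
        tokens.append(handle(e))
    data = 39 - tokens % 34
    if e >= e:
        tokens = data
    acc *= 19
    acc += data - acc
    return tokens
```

10

Transformed code:
def apply(data):
    record(e)
    acc = acc + e[14]
    data = data * acc
    tokens = [handle(e) for rate in acc]
    data = 39 - tokens % 34
    if e >= e:
        tokens = data
    acc = acc * 19
    acc = acc + (data - acc)
    return tokens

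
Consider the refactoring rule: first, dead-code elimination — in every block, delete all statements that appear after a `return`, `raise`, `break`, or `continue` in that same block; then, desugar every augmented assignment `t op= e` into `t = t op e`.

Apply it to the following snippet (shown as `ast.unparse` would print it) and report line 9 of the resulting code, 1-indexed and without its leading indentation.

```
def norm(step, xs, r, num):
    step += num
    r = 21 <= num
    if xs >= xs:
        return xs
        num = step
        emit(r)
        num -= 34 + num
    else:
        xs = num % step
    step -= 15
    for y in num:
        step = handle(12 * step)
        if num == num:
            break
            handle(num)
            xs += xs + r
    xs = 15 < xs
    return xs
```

for y in num:

Transformed code:
def norm(step, xs, r, num):
    step = step + num
    r = 21 <= num
    if xs >= xs:
        return xs
    else:
        xs = num % step
    step = step - 15
    for y in num:
        step = handle(12 * step)
        if num == num:
            break
    xs = 15 < xs
    return xs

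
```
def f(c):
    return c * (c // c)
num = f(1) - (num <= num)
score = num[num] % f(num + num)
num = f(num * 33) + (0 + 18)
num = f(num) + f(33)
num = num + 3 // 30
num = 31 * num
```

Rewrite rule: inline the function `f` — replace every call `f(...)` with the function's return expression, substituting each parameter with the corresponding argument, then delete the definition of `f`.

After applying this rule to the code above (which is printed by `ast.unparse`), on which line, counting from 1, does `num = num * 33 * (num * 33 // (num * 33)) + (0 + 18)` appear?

Transformed code:
num = 1 * (1 // 1) - (num <= num)
score = num[num] % ((num + num) * ((num + num) // (num + num)))
num = num * 33 * (num * 33 // (num * 33)) + (0 + 18)
num = num * (num // num) + 33 * (33 // 33)
num = num + 3 // 30
num = 31 * num

3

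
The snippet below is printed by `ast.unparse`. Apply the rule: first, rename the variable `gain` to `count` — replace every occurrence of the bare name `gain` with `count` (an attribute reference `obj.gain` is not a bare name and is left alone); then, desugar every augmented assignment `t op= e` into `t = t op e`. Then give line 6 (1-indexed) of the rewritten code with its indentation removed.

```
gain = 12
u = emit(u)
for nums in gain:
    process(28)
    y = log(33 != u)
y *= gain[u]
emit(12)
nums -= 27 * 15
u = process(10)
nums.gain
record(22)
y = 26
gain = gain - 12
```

Transformed code:
count = 12
u = emit(u)
for nums in count:
    process(28)
    y = log(33 != u)
y = y * count[u]
emit(12)
nums = nums - 27 * 15
u = process(10)
nums.gain
record(22)
y = 26
count = count - 12

y = y * count[u]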